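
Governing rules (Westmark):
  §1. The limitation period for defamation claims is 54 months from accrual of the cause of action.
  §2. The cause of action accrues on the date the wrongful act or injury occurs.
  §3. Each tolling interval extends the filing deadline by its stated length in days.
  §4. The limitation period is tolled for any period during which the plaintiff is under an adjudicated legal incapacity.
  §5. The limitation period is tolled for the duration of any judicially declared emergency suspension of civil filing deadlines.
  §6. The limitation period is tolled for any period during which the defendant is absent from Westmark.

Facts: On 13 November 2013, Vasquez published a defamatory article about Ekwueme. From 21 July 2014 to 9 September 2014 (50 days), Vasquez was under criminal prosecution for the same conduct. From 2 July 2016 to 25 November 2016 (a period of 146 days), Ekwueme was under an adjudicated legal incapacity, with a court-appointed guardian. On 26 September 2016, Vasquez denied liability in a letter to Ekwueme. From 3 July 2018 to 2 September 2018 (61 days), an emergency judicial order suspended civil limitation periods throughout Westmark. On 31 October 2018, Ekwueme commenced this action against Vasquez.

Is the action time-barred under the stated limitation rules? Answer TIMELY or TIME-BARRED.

TIMELY

The cause of action accrued on 13 November 2013, the date of the act.
Adding the 54 months base period to 13 November 2013 gives a deadline of 13 May 2018, before any tolling.
Because the plaintiff's legal incapacity ran from 2 July 2016 to 25 November 2016, the deadline is extended by 146 days to 6 October 2018.
The emergency suspension of filing deadlines from 3 July 2018 to 2 September 2018 tolled the period for 61 days, extending the deadline to 6 December 2018.
Although a criminal prosecution ran from 21 July 2014 to 9 September 2014, the stated rules do not make that a tolling event, so it is disregarded.
The other events in the timeline have no effect on the limitation period under the stated rules.
Filing on 31 October 2018 beat the 6 December 2018 deadline — the action is timely.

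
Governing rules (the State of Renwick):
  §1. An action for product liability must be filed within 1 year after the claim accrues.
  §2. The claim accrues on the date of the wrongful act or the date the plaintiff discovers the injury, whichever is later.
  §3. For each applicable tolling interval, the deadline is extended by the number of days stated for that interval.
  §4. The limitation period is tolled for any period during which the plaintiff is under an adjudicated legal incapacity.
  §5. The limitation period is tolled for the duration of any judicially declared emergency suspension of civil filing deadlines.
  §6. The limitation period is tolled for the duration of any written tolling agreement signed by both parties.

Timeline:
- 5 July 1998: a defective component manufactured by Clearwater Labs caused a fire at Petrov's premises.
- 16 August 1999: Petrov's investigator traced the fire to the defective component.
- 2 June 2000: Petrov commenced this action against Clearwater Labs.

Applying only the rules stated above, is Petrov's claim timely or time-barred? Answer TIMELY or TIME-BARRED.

The claim accrued on 16 August 1999 — the later of the 5 July 1998 act and the 16 August 1999 discovery.
The untolled deadline — 1 year after 16 August 1999 — is 16 August 2000.
Filing on 2 June 2000 beat the 16 August 2000 deadline — the action is timely.

TIMELY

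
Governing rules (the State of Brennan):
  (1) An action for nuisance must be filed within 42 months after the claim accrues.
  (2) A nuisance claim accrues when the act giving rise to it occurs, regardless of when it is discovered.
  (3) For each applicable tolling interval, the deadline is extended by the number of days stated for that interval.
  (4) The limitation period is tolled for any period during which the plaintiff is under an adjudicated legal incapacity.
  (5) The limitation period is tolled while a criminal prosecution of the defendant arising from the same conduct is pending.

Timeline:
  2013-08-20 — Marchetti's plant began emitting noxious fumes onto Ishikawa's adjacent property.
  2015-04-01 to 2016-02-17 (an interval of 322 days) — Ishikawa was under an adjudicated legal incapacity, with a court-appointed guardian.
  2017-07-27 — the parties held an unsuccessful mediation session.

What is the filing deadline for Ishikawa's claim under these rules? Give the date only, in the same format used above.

The claim accrued on 2013-08-20, when the wrongful act occurred.
The untolled deadline — 42 months after 2013-08-20 — is 2017-02-20.
The plaintiff's legal incapacity from 2015-04-01 to 2016-02-17 tolled the period for 322 days, extending the deadline to 2018-01-08.
None of the other events listed affects the running of the period under the stated rules.

2018-01-08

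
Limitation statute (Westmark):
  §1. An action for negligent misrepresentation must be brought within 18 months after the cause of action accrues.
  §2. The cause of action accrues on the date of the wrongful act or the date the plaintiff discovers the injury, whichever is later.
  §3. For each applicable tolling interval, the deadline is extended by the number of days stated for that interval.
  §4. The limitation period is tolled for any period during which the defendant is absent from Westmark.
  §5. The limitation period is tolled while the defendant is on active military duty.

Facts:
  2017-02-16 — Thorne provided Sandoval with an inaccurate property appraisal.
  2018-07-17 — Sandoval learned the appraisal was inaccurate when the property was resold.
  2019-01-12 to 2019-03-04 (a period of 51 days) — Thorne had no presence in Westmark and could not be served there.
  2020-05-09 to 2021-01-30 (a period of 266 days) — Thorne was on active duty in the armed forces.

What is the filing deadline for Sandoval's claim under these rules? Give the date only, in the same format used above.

Because discovery on 2018-07-17 post-dates the 2017-02-16 act, accrual under the later-of rule falls on 2018-07-17.
18 months from 2018-07-17 is 2020-01-17.
Because the defendant's absence from the jurisdiction ran from 2019-01-12 to 2019-03-04, the deadline is extended by 51 days to 2020-03-08.
The defendant's active military service from 2020-05-09 to 2021-01-30 began after the period had already run on 2020-03-08, so it has no tolling effect.

2020-03-08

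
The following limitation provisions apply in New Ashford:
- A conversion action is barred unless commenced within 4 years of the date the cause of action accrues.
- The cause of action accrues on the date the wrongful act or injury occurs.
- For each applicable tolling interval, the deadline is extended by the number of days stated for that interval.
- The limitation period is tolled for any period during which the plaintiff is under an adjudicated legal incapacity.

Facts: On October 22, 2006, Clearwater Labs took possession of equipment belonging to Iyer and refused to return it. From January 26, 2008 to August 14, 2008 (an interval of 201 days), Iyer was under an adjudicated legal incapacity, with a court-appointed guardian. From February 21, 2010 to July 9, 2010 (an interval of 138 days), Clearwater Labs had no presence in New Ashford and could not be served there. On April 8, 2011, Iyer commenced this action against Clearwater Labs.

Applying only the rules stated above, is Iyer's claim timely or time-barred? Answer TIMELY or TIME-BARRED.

TIMELY

The limitation period began to run on October 22, 2006.
4 years from October 22, 2006 is October 22, 2010.
The plaintiff's legal incapacity from January 26, 2008 to August 14, 2008 tolled the period for 201 days, extending the deadline to May 11, 2011.
No stated provision tolls the period for the defendant's absence, so the interval from February 21, 2010 to July 9, 2010 has no effect on the deadline.
The April 8, 2011 filing precedes the May 11, 2011 deadline; the claim is timely.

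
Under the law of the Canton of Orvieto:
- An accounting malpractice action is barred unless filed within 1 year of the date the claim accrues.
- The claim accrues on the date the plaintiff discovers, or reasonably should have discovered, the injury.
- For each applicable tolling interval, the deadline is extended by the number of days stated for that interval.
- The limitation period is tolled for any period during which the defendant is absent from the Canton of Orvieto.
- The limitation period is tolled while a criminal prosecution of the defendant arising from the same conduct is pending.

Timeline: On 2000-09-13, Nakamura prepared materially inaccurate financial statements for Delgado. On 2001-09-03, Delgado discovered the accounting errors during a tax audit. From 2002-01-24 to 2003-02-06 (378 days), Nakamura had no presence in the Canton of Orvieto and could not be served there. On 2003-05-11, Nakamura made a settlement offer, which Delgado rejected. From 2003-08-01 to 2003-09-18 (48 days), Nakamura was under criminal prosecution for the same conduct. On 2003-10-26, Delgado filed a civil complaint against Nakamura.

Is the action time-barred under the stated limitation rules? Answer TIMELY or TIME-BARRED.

TIMELY

The claim did not accrue until Delgado discovered the injury on 2001-09-03; the 2000-09-13 act date does not start the clock under the stated rule.
Adding the 1 year base period to 2001-09-03 gives a deadline of 2002-09-03, before any tolling.
Because the defendant's absence from the jurisdiction ran from 2002-01-24 to 2003-02-06, the deadline is extended by 378 days to 2003-09-16.
Because the pending criminal prosecution ran from 2003-08-01 to 2003-09-18, the deadline is extended by 48 days to 2003-11-03.
The other events in the timeline have no effect on the limitation period under the stated rules.
Delgado filed on 2003-10-26, before the 2003-11-03 deadline, so the action is timely.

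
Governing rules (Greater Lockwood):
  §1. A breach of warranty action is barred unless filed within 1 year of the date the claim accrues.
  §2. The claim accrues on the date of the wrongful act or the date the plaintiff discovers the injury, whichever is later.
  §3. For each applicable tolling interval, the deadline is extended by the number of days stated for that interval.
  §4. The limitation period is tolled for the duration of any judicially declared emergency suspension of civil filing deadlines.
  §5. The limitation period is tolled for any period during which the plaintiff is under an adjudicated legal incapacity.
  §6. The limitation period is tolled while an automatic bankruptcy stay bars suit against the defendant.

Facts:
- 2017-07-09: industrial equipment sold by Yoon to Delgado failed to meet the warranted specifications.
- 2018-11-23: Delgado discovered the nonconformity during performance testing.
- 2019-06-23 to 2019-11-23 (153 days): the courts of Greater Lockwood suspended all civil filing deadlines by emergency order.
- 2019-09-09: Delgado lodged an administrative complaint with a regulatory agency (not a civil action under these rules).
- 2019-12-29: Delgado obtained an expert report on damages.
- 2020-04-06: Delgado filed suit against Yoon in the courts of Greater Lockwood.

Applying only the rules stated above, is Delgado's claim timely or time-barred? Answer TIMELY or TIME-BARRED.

TIMELY

The claim accrued on 2018-11-23 — the later of the 2017-07-09 act and the 2018-11-23 discovery.
The untolled deadline — 1 year after 2018-11-23 — is 2019-11-23.
The emergency suspension of filing deadlines from 2019-06-23 to 2019-11-23 tolled the period for 153 days, extending the deadline to 2020-04-24.
The other events in the timeline have no effect on the limitation period under the stated rules.
Delgado filed on 2020-04-06, before the 2020-04-24 deadline, so the action is timely.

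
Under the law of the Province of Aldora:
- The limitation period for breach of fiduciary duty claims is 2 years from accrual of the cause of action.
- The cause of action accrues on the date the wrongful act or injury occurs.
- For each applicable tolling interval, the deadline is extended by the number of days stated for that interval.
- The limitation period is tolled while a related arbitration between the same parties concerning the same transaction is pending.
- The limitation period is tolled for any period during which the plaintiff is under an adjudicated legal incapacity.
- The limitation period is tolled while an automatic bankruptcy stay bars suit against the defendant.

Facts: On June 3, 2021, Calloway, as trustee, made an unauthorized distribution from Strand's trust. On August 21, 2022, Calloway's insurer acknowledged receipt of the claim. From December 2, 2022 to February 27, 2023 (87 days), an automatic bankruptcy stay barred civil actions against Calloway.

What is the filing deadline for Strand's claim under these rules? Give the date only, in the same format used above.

August 29, 2023

The claim accrued on June 3, 2021, when the wrongful act occurred.
The untolled deadline — 2 years after June 3, 2021 — is June 3, 2023.
Because the automatic bankruptcy stay ran from December 2, 2022 to February 27, 2023, the deadline is extended by 87 days to August 29, 2023.
The other events in the timeline have no effect on the limitation period under the stated rules.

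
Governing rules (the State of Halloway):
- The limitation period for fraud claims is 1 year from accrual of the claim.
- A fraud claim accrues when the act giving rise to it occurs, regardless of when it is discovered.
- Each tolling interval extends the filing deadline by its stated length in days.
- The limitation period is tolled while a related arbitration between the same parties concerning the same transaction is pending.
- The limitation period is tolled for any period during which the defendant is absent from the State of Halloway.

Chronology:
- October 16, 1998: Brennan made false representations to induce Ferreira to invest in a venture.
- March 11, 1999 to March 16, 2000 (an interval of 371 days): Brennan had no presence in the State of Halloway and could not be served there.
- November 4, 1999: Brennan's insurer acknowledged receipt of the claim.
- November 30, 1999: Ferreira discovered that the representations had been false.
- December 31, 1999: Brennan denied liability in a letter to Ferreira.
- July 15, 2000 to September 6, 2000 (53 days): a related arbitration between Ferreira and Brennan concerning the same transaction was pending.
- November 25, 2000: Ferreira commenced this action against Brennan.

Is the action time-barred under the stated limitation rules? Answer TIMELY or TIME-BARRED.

TIMELY

Accrual is governed by the date of the act, so the period began to run on October 16, 1998; the later discovery on November 30, 1999 is irrelevant under the stated rule.
The untolled deadline — 1 year after October 16, 1998 — is October 16, 1999.
The defendant's absence from the jurisdiction from March 11, 1999 to March 16, 2000 tolled the period for 371 days, extending the deadline to October 21, 2000.
Because the pending related arbitration ran from July 15, 2000 to September 6, 2000, the deadline is extended by 53 days to December 13, 2000.
The other events in the timeline have no effect on the limitation period under the stated rules.
Ferreira filed on November 25, 2000, before the December 13, 2000 deadline, so the action is timely.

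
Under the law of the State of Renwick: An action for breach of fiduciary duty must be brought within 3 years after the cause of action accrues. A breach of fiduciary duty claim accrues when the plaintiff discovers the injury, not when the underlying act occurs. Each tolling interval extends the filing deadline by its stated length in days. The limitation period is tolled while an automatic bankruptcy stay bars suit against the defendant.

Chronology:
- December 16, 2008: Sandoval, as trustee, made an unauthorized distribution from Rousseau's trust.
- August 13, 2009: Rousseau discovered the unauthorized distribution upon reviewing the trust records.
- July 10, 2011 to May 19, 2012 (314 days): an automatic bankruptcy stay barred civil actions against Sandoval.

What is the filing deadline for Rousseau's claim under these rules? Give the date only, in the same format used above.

The claim did not accrue until Rousseau discovered the injury on August 13, 2009; the December 16, 2008 act date does not start the clock under the stated rule.
3 years from August 13, 2009 is August 13, 2012.
The automatic bankruptcy stay from July 10, 2011 to May 19, 2012 tolled the period for 314 days, extending the deadline to June 23, 2013.

June 23, 2013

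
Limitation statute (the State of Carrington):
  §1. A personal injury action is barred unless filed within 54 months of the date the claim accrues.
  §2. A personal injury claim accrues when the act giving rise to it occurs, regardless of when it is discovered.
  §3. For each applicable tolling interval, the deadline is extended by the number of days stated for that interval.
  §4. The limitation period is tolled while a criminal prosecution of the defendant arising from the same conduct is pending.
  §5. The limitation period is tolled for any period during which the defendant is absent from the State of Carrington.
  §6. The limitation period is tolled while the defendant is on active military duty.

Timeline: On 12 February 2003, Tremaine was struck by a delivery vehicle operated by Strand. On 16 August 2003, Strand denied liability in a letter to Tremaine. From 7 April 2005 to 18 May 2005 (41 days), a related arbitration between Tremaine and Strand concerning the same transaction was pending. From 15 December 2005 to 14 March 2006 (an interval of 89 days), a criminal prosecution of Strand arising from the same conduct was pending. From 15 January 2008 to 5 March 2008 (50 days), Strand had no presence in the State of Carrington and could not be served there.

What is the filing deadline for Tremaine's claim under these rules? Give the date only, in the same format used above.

The claim accrued on 12 February 2003, when the wrongful act occurred.
The untolled deadline — 54 months after 12 February 2003 — is 12 August 2007.
The pending criminal prosecution from 15 December 2005 to 14 March 2006 tolled the period for 89 days, extending the deadline to 9 November 2007.
The defendant's absence from the jurisdiction from 15 January 2008 to 5 March 2008 began after the period had already run on 9 November 2007, so it has no tolling effect.
The pending related arbitration from 7 April 2005 to 18 May 2005 does not toll the period, because no stated rule makes a pending arbitration a tolling event.
None of the other events listed affects the running of the period under the stated rules.

9 November 2007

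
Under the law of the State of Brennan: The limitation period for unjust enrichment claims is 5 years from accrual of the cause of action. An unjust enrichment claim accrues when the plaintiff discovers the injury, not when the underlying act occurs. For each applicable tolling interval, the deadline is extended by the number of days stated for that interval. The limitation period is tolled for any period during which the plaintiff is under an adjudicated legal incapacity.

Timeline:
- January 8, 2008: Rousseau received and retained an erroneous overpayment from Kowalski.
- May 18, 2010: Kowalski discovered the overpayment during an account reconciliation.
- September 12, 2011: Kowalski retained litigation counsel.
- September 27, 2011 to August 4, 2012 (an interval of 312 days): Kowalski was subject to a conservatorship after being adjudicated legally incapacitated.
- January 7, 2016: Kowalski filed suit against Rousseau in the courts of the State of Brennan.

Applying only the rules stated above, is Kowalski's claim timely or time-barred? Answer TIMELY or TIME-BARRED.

Accrual is tied to discovery, so the period began on May 18, 2010 rather than on January 8, 2008 when the act occurred.
5 years from May 18, 2010 is May 18, 2015.
Because the plaintiff's legal incapacity ran from September 27, 2011 to August 4, 2012, the deadline is extended by 312 days to March 25, 2016.
The other events in the timeline have no effect on the limitation period under the stated rules.
Filing on January 7, 2016 beat the March 25, 2016 deadline — the action is timely.

TIMELY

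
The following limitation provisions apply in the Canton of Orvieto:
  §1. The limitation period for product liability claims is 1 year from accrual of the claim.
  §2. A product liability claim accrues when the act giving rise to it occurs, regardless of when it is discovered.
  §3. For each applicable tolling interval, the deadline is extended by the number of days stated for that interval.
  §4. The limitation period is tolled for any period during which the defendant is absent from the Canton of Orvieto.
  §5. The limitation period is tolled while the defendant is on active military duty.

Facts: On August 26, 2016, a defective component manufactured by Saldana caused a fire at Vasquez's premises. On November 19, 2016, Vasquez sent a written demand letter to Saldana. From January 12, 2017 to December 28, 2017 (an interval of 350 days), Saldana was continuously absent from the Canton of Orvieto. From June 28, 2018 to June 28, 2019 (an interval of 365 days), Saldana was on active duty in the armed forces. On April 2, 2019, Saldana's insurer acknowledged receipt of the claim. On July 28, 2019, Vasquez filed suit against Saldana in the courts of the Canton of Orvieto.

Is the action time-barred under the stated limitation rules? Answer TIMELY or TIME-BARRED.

TIMELY

The claim accrued on August 26, 2016, the date of the act.
The untolled deadline — 1 year after August 26, 2016 — is August 26, 2017.
The defendant's absence from the jurisdiction from January 12, 2017 to December 28, 2017 tolled the period for 350 days, extending the deadline to August 11, 2018.
The defendant's active military service from June 28, 2018 to June 28, 2019 tolled the period for 365 days, extending the deadline to August 11, 2019.
The other events in the timeline have no effect on the limitation period under the stated rules.
Filing on July 28, 2019 beat the August 11, 2019 deadline — the action is timely.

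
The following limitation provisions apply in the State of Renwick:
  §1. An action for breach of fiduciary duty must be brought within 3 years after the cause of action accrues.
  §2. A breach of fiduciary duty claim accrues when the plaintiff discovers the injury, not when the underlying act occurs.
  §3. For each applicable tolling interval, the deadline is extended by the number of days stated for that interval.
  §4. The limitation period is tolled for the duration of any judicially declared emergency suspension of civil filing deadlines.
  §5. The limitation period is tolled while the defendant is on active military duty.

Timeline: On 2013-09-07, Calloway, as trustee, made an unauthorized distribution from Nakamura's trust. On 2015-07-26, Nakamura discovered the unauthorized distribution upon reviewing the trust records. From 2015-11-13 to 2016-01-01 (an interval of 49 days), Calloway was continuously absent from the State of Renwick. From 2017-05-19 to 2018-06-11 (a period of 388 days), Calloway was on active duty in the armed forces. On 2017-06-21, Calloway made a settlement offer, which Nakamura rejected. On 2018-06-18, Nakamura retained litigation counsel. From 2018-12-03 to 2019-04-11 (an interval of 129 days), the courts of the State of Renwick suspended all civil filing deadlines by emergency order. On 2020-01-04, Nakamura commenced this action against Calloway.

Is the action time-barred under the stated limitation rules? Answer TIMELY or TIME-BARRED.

The claim did not accrue until Nakamura discovered the injury on 2015-07-26; the 2013-09-07 act date does not start the clock under the stated rule.
Adding the 3 years base period to 2015-07-26 gives a deadline of 2018-07-26, before any tolling.
The period was tolled for 388 days by the defendant's active military service (2017-05-19 to 2018-06-11), pushing the deadline to 2019-08-18.
The period was tolled for 129 days by the emergency suspension of filing deadlines (2018-12-03 to 2019-04-11), pushing the deadline to 2019-12-25.
The defendant's absence from the jurisdiction from 2015-11-13 to 2016-01-01 does not toll the period, because no stated rule makes the defendant's absence a tolling event.
Nothing else in the chronology tolls or restarts the period.
Filing on 2020-01-04 missed the 2019-12-25 deadline — the action is time-barred.

TIME-BARRED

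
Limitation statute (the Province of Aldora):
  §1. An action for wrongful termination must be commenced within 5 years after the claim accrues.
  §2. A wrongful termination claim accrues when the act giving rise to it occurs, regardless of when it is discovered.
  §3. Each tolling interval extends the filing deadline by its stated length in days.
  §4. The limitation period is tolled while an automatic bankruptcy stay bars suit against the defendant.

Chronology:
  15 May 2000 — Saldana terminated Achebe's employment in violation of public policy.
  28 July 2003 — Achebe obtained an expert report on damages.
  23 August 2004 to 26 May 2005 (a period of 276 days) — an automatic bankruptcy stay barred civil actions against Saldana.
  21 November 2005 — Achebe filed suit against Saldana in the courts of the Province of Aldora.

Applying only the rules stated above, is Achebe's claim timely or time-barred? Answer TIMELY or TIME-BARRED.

The claim accrued on 15 May 2000, when the wrongful act occurred.
Adding the 5 years base period to 15 May 2000 gives a deadline of 15 May 2005, before any tolling.
The automatic bankruptcy stay from 23 August 2004 to 26 May 2005 tolled the period for 276 days, extending the deadline to 15 February 2006.
None of the other events listed affects the running of the period under the stated rules.
The 21 November 2005 filing precedes the 15 February 2006 deadline; the claim is timely.

TIMELY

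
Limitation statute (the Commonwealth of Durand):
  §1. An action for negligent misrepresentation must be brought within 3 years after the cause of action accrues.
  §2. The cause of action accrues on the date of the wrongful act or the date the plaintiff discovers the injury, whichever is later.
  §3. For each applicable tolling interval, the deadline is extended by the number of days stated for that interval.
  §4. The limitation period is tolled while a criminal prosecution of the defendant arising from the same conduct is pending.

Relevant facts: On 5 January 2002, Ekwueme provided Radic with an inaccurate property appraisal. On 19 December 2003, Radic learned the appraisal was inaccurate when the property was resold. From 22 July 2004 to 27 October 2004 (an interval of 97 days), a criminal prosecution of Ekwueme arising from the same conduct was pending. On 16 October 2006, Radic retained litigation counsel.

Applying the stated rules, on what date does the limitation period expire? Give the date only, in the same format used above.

26 March 2007

Because discovery on 19 December 2003 post-dates the 5 January 2002 act, accrual under the later-of rule falls on 19 December 2003.
The untolled deadline — 3 years after 19 December 2003 — is 19 December 2006.
Because the pending criminal prosecution ran from 22 July 2004 to 27 October 2004, the deadline is extended by 97 days to 26 March 2007.
None of the other events listed affects the running of the period under the stated rules.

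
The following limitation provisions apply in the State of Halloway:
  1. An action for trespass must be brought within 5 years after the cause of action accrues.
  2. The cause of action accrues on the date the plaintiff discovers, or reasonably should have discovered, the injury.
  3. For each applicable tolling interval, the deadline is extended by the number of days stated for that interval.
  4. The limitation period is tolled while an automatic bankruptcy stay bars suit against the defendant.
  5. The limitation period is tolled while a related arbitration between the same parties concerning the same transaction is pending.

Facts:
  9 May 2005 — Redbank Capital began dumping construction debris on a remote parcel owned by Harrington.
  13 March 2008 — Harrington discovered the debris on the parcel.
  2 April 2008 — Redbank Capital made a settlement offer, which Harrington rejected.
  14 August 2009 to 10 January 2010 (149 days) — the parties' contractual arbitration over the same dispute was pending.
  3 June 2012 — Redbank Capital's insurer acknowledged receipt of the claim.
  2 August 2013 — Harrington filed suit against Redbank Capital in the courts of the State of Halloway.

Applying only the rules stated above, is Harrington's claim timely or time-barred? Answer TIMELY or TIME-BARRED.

The claim did not accrue until Harrington discovered the injury on 13 March 2008; the 9 May 2005 act date does not start the clock under the stated rule.
Adding the 5 years base period to 13 March 2008 gives a deadline of 13 March 2013, before any tolling.
The pending related arbitration from 14 August 2009 to 10 January 2010 tolled the period for 149 days, extending the deadline to 9 August 2013.
The other events in the timeline have no effect on the limitation period under the stated rules.
Filing on 2 August 2013 beat the 9 August 2013 deadline — the action is timely.

TIMELY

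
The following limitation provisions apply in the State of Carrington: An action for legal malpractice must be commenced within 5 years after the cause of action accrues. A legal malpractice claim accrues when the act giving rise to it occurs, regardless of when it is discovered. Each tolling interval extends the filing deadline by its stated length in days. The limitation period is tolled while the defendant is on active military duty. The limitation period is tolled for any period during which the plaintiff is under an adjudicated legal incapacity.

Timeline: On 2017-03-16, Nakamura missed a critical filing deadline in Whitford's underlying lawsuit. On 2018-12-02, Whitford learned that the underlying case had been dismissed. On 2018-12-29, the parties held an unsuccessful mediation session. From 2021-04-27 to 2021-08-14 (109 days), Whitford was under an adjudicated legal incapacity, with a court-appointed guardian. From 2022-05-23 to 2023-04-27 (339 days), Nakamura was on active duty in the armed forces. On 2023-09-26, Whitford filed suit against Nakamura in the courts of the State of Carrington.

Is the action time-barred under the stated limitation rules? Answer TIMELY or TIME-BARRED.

The claim accrued on 2017-03-16, when the wrongful act occurred; under the stated occurrence rule the 2018-12-02 discovery does not delay accrual.
5 years from 2017-03-16 is 2022-03-16.
The plaintiff's legal incapacity from 2021-04-27 to 2021-08-14 tolled the period for 109 days, extending the deadline to 2022-07-03.
The period was tolled for 339 days by the defendant's active military service (2022-05-23 to 2023-04-27), pushing the deadline to 2023-06-07.
None of the other events listed affects the running of the period under the stated rules.
Whitford filed on 2023-09-26, after the 2023-06-07 deadline, so the action is time-barred.

TIME-BARRED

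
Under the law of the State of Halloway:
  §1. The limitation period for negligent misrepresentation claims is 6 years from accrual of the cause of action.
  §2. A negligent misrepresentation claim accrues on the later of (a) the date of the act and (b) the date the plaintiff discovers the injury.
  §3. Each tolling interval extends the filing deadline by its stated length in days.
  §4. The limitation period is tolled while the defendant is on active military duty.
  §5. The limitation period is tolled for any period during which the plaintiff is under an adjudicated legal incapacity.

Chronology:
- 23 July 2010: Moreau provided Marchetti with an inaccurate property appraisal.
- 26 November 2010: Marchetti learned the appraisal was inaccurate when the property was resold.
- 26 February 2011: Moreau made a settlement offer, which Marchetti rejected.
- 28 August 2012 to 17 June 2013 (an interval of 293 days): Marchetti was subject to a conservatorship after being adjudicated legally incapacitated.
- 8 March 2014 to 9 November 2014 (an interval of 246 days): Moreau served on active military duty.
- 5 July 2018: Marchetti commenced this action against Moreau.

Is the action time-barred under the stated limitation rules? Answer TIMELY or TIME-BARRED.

Taking the later of the act (23 July 2010) and discovery (26 November 2010), the claim accrued on 26 November 2010.
Adding the 6 years base period to 26 November 2010 gives a deadline of 26 November 2016, before any tolling.
Because the plaintiff's legal incapacity ran from 28 August 2012 to 17 June 2013, the deadline is extended by 293 days to 15 September 2017.
The period was tolled for 246 days by the defendant's active military service (8 March 2014 to 9 November 2014), pushing the deadline to 19 May 2018.
Nothing else in the chronology tolls or restarts the period.
The 5 July 2018 filing falls after the 19 May 2018 deadline; the claim is time-barred.

TIME-BARRED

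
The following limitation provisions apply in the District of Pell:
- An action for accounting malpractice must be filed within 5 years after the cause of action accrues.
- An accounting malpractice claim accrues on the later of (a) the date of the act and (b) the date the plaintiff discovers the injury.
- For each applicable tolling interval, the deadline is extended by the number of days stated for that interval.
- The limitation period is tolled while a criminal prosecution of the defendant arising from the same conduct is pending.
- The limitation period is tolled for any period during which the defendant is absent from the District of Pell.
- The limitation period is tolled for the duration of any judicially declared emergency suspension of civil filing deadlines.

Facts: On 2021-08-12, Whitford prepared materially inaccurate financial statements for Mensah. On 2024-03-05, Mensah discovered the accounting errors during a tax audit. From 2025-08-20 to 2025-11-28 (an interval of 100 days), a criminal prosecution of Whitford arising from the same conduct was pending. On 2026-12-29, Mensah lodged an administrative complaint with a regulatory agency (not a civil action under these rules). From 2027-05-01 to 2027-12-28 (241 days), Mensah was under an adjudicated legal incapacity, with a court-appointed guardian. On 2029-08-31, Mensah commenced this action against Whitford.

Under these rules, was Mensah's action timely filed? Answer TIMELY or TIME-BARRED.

Taking the later of the act (2021-08-12) and discovery (2024-03-05), the claim accrued on 2024-03-05.
The untolled deadline — 5 years after 2024-03-05 — is 2029-03-05.
The pending criminal prosecution from 2025-08-20 to 2025-11-28 tolled the period for 100 days, extending the deadline to 2029-06-13.
No stated provision tolls the period for the plaintiff's incapacity, so the interval from 2027-05-01 to 2027-12-28 has no effect on the deadline.
The other events in the timeline have no effect on the limitation period under the stated rules.
The 2029-08-31 filing falls after the 2029-06-13 deadline; the claim is time-barred.

TIME-BARRED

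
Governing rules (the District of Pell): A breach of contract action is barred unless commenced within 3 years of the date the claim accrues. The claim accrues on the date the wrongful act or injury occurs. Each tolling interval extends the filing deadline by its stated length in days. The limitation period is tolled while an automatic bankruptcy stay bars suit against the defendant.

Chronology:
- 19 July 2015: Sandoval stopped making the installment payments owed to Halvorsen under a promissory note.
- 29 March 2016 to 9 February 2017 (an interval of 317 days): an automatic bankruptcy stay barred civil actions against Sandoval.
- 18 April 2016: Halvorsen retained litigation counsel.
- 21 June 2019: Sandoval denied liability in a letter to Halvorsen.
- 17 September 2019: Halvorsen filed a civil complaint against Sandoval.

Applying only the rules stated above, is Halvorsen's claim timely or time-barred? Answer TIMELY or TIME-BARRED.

TIME-BARRED

The claim accrued on 19 July 2015, the date of the act.
3 years from 19 July 2015 is 19 July 2018.
The automatic bankruptcy stay from 29 March 2016 to 9 February 2017 tolled the period for 317 days, extending the deadline to 1 June 2019.
Nothing else in the chronology tolls or restarts the period.
The 17 September 2019 filing falls after the 1 June 2019 deadline; the claim is time-barred.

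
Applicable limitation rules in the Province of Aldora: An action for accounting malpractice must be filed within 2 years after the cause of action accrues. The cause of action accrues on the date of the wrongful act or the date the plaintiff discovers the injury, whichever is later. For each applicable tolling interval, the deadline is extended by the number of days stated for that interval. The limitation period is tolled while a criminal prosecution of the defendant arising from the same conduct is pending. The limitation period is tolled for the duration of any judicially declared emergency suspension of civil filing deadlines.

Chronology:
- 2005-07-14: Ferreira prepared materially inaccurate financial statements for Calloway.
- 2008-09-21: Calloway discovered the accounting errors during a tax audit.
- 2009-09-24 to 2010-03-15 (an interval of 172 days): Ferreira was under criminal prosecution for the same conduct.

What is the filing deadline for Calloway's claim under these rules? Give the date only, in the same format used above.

Because discovery on 2008-09-21 post-dates the 2005-07-14 act, accrual under the later-of rule falls on 2008-09-21.
2 years from 2008-09-21 is 2010-09-21.
The period was tolled for 172 days by the pending criminal prosecution (2009-09-24 to 2010-03-15), pushing the deadline to 2011-03-12.

2011-03-12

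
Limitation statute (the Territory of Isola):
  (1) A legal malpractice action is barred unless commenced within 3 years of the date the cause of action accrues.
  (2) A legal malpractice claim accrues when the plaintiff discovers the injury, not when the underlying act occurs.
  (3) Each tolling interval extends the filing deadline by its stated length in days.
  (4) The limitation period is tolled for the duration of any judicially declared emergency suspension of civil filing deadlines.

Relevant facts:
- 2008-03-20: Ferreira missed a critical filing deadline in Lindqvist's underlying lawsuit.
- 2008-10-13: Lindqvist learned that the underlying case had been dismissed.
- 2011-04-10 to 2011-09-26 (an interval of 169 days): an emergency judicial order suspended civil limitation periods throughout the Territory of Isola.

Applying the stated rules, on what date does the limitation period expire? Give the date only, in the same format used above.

The claim did not accrue until Lindqvist discovered the injury on 2008-10-13; the 2008-03-20 act date does not start the clock under the stated rule.
3 years from 2008-10-13 is 2011-10-13.
The period was tolled for 169 days by the emergency suspension of filing deadlines (2011-04-10 to 2011-09-26), pushing the deadline to 2012-03-30.

2012-03-30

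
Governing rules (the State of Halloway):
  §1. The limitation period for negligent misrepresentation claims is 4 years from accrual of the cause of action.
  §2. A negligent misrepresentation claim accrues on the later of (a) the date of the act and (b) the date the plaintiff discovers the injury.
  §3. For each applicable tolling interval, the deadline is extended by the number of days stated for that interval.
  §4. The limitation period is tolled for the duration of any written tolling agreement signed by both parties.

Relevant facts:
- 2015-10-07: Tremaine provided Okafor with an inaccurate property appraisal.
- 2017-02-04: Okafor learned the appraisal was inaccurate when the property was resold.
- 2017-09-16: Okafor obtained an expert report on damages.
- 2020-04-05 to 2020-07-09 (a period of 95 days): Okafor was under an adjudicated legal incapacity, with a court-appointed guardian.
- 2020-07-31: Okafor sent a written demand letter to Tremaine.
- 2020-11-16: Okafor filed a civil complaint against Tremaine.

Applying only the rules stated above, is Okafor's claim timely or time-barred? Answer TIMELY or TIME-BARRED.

TIMELY

The claim accrued on 2017-02-04 — the later of the 2015-10-07 act and the 2017-02-04 discovery.
Adding the 4 years base period to 2017-02-04 gives a deadline of 2021-02-04, before any tolling.
Although the plaintiff's incapacity ran from 2020-04-05 to 2020-07-09, the stated rules do not make that a tolling event, so it is disregarded.
Nothing else in the chronology tolls or restarts the period.
Filing on 2020-11-16 beat the 2021-02-04 deadline — the action is timely.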